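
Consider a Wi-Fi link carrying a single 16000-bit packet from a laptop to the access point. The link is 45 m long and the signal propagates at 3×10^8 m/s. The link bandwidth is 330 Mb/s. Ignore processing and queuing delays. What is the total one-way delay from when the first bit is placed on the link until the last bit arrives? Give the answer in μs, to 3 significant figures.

Transmission delay = L/R = 16000 / 330000000 = 48.4848 μs.
Propagation delay = d/s = 45 m / 300000000 m/s = 0.15 μs.
Total = 48.6 μs.

48.6 μs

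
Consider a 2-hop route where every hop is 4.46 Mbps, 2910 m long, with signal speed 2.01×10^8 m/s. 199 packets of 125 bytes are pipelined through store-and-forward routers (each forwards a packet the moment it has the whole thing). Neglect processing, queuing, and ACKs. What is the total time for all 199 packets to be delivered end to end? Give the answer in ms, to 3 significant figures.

Per-hop transmission t_tx = L/R = 1000/4460000 = 0.224215 ms.
Per-hop propagation t_prop = 2910/2.01e+08 = 0.0144776 ms.
Pipeline fill: first packet needs 2·t_tx to clear all hops; remaining 198 packets each add one t_tx.
Total = (2+199-1)·t_tx + 2·t_prop = 200·0.224215 + 2·0.0144776 = 44.9 ms.

44.9 ms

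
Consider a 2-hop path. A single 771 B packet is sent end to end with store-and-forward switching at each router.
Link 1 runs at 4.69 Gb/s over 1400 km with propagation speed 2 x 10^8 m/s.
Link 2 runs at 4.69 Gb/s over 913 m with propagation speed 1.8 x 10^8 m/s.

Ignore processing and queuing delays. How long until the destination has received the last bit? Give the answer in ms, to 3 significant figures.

7.01 ms

L = 771 × 8 = 6168 bits.
Transmission delay per hop = L/R = 6168/4690000000 = 0.00131514 ms; 2 hops → 0.00263028 ms.
Propagation delays (d/s per hop): 7, 0.00507222 ms; sum = 7.00507 ms.
End-to-end = 7.01 ms.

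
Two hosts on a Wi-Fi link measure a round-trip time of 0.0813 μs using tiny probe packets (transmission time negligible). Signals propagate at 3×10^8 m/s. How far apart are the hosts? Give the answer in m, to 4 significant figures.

12.20 m

One-way propagation = RTT/2 = 0.04065 μs.
d = s × t = 300000000 × 4.065e-08 = 12.20 m.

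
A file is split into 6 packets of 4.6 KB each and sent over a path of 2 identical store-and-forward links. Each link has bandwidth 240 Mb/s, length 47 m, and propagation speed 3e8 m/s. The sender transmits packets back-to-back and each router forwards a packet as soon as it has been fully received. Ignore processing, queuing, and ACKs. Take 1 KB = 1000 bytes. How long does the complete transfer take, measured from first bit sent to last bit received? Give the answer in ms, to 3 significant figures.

1.07 ms

Per-hop transmission t_tx = L/R = 36800/240000000 = 0.153333 ms.
Per-hop propagation t_prop = 47/300000000 = 0.000156667 ms.
Pipeline fill: first packet needs 2·t_tx to clear all hops; remaining 5 packets each add one t_tx.
Total = (2+6-1)·t_tx + 2·t_prop = 7·0.153333 + 2·0.000156667 = 1.07 ms.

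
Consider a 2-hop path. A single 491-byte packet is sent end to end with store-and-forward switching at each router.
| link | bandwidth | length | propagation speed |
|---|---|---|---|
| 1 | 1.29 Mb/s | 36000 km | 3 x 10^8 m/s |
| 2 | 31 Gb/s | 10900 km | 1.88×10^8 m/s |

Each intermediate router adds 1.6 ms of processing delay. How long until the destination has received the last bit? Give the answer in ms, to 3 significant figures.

183 ms

L = 491 × 8 = 3928 bits.
Transmission delays (L/R per hop): 3.04496, 0.00012671 ms; sum = 3.04509 ms.
Propagation delays (d/s per hop): 120, 57.9787 ms; sum = 177.979 ms.
Processing at 1 router(s): 1 × 1.6 ms = 1.6 ms.
End-to-end = 183 ms.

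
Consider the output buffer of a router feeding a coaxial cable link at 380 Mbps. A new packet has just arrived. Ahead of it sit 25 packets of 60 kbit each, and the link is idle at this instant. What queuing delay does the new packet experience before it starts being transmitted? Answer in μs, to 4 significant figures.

Each queued packet: L/R = 60000/380000000 = 157.895 μs.
25 queued → 3947.37 μs.
Queuing delay = 3947 μs.

3947 μs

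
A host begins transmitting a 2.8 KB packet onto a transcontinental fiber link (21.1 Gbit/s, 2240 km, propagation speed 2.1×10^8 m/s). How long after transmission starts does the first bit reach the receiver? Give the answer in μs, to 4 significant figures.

10670 μs

First bit experiences only propagation delay: d/s = 2240000/210000000 = 10670 μs.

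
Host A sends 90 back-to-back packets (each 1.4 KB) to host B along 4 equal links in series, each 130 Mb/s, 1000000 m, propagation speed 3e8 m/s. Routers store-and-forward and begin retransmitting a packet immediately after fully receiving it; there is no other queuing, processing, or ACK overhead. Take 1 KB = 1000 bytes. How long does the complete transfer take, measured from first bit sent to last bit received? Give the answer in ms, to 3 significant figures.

Per-hop transmission t_tx = L/R = 11200/130000000 = 0.0861538 ms.
Per-hop propagation t_prop = 1000000/300000000 = 3.33333 ms.
Pipeline fill: first packet needs 4·t_tx to clear all hops; remaining 89 packets each add one t_tx.
Total = (4+90-1)·t_tx + 4·t_prop = 93·0.0861538 + 4·3.33333 = 21.3 ms.

21.3 ms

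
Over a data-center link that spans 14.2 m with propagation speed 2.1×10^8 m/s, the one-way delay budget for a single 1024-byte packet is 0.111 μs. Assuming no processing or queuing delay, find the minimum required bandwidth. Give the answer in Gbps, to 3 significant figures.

L = 8192 bits.
Propagation delay = 14.2 / 210000000 = 0.067619 μs.
Transmission budget = 0.111 − 0.067619 = 0.043381 μs.
R ≥ L / t_tx = 8192 bits / 4.3381e-08 s = 189 Gbps.

189 Gbps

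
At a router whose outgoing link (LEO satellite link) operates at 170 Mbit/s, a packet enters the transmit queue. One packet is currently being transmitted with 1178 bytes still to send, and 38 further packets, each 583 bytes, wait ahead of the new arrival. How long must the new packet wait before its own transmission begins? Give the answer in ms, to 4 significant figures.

Each queued packet: L/R = 4664/170000000 = 0.0274353 ms.
38 queued → 1.04254 ms.
Plus remaining 9424 bits of current packet: 0.0554353 ms.
Queuing delay = 1.098 ms.

1.098 ms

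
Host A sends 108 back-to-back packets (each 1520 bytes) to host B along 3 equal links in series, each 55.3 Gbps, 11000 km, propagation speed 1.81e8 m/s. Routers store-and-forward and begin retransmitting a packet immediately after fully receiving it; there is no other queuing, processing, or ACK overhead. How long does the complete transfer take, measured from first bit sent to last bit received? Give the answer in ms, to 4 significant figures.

182.3 ms

Per-hop transmission t_tx = L/R = 12160/55300000000 = 0.000219892 ms.
Per-hop propagation t_prop = 11000000/181000000 = 60.7735 ms.
Pipeline fill: first packet needs 3·t_tx to clear all hops; remaining 107 packets each add one t_tx.
Total = (3+108-1)·t_tx + 3·t_prop = 110·0.000219892 + 3·60.7735 = 182.3 ms.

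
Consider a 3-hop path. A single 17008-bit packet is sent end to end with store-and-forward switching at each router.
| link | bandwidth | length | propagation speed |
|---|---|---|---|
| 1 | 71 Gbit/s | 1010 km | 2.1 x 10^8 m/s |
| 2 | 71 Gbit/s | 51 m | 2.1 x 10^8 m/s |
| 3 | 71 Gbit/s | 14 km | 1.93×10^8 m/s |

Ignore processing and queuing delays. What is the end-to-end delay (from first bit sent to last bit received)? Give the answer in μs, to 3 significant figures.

Transmission delay per hop = L/R = 17008/71000000000 = 0.239549 μs; 3 hops → 0.718648 μs.
Propagation delays (d/s per hop): 4809.52, 0.242857, 72.5389 μs; sum = 4882.31 μs.
End-to-end = 4880 μs.

4880 μs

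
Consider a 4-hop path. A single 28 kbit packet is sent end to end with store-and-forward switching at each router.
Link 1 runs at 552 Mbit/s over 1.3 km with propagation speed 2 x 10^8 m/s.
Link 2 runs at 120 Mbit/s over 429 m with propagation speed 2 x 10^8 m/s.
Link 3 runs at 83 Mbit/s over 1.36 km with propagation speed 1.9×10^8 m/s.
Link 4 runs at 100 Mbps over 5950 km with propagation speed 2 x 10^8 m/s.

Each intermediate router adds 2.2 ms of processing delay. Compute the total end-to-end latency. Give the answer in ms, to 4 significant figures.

L = 28000 bits.
Transmission delays (L/R per hop): 0.0507246, 0.233333, 0.337349, 0.28 ms; sum = 0.901407 ms.
Propagation delays (d/s per hop): 0.0065, 0.002145, 0.00715789, 29.75 ms; sum = 29.7658 ms.
Processing at 3 router(s): 3 × 2.2 ms = 6.6 ms.
End-to-end = 37.27 ms.

37.27 ms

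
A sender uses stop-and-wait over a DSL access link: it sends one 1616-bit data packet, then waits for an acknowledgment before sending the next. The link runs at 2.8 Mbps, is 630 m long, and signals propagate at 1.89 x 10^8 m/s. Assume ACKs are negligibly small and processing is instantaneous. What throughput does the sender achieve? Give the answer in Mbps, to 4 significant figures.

t_tx = L/R = 1616/2800000 = 0.000577143 s.
t_prop = 630/189000000 = 3.33333e-06 s; RTT = 6.66667e-06 s.
Cycle = t_tx + RTT = 0.00058381 s.
Throughput = L / cycle = 1616 / 0.00058381 = 2.768 Mbps.

2.768 Mbps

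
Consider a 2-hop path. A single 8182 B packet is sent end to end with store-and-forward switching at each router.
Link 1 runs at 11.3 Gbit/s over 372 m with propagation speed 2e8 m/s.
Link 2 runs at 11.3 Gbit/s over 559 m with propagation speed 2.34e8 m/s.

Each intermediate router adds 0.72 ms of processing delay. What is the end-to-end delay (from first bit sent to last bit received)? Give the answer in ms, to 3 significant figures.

0.736 ms

L = 8182 × 8 = 65456 bits.
Transmission delay per hop = L/R = 65456/11300000000 = 0.00579257 ms; 2 hops → 0.0115851 ms.
Propagation delays (d/s per hop): 0.00186, 0.00238889 ms; sum = 0.00424889 ms.
Processing at 1 router(s): 1 × 0.72 ms = 0.72 ms.
End-to-end = 0.736 ms.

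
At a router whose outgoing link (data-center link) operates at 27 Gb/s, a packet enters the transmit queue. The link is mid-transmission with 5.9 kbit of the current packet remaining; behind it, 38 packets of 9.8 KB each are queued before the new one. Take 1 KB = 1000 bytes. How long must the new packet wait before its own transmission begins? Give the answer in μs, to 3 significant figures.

111 μs

Each queued packet: L/R = 78400/27000000000 = 2.9037 μs.
38 queued → 110.341 μs.
Plus remaining 5900 bits of current packet: 0.218519 μs.
Queuing delay = 111 μs.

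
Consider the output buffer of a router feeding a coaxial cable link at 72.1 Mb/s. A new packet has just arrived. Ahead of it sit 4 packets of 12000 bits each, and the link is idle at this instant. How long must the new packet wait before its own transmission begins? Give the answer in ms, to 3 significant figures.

0.666 ms

Each queued packet: L/R = 12000/72100000 = 0.166436 ms.
4 queued → 0.665742 ms.
Queuing delay = 0.666 ms.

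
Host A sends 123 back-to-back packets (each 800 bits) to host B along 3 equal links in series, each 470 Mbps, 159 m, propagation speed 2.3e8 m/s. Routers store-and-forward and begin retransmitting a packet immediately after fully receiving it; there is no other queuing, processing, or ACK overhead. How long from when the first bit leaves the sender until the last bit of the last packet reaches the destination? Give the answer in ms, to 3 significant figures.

Per-hop transmission t_tx = L/R = 800/470000000 = 0.00170213 ms.
Per-hop propagation t_prop = 159/2.3e+08 = 0.000691304 ms.
Pipeline fill: first packet needs 3·t_tx to clear all hops; remaining 122 packets each add one t_tx.
Total = (3+123-1)·t_tx + 3·t_prop = 125·0.00170213 + 3·0.000691304 = 0.215 ms.

0.215 ms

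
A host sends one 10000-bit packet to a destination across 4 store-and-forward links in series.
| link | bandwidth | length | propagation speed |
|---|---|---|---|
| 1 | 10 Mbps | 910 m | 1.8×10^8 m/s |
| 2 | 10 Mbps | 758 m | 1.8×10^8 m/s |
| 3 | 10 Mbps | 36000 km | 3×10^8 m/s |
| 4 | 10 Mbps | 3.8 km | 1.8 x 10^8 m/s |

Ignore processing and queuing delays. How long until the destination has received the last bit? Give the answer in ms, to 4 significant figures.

124.0 ms

Transmission delay per hop = L/R = 10000/10000000 = 1 ms; 4 hops → 4 ms.
Propagation delays (d/s per hop): 0.00505556, 0.00421111, 120, 0.0211111 ms; sum = 120.03 ms.
End-to-end = 124.0 ms.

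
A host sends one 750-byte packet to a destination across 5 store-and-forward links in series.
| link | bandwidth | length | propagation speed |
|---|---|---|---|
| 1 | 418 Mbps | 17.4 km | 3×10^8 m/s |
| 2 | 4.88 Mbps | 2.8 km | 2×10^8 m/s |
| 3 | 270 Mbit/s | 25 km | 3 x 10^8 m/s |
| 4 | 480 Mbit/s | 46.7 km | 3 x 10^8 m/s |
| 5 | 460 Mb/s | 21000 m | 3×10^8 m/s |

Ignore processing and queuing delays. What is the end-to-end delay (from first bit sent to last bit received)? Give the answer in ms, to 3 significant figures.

L = 750 × 8 = 6000 bits.
Transmission delays (L/R per hop): 0.0143541, 1.22951, 0.0222222, 0.0125, 0.0130435 ms; sum = 1.29163 ms.
Propagation delays (d/s per hop): 0.058, 0.014, 0.0833333, 0.155667, 0.07 ms; sum = 0.381 ms.
End-to-end = 1.67 ms.

1.67 ms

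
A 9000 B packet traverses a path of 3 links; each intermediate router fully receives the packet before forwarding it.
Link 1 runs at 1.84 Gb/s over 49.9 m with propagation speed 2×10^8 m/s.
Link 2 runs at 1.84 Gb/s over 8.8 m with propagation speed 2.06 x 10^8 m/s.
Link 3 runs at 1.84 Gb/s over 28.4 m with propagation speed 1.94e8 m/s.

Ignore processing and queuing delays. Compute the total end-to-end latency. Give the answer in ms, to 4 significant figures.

0.1178 ms

L = 9000 × 8 = 72000 bits.
Transmission delay per hop = L/R = 72000/1840000000 = 0.0391304 ms; 3 hops → 0.117391 ms.
Propagation delays (d/s per hop): 0.0002495, 4.27184e-05, 0.000146392 ms; sum = 0.00043861 ms.
End-to-end = 0.1178 ms.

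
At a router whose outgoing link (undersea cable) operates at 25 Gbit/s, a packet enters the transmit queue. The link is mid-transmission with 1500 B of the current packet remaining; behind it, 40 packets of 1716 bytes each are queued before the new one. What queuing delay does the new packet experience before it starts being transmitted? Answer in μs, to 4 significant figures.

22.44 μs

Each queued packet: L/R = 13728/25000000000 = 0.54912 μs.
40 queued → 21.9648 μs.
Plus remaining 12000 bits of current packet: 0.48 μs.
Queuing delay = 22.44 μs.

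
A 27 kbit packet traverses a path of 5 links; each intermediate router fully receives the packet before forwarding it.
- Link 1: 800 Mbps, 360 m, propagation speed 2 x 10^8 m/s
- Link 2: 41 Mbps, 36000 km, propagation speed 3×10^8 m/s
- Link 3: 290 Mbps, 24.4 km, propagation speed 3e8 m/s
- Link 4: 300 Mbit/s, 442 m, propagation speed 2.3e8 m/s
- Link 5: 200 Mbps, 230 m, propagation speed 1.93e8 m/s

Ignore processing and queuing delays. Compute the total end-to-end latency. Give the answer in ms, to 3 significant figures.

121 ms

L = 27000 bits.
Transmission delays (L/R per hop): 0.03375, 0.658537, 0.0931034, 0.09, 0.135 ms; sum = 1.01039 ms.
Propagation delays (d/s per hop): 0.0018, 120, 0.0813333, 0.00192174, 0.00119171 ms; sum = 120.086 ms.
End-to-end = 121 ms.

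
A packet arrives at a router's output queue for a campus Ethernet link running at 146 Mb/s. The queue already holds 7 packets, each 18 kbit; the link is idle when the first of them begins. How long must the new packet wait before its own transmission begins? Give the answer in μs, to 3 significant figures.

863 μs

Each queued packet: L/R = 18000/146000000 = 123.288 μs.
7 queued → 863.014 μs.
Queuing delay = 863 μs.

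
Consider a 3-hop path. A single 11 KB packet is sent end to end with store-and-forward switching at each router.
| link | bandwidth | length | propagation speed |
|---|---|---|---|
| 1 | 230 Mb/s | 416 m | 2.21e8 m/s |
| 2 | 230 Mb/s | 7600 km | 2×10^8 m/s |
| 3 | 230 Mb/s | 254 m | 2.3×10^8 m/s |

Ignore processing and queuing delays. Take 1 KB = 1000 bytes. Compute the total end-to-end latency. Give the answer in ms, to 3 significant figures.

39.2 ms

L = 88000 bits.
Transmission delay per hop = L/R = 88000/230000000 = 0.382609 ms; 3 hops → 1.14783 ms.
Propagation delays (d/s per hop): 0.00188235, 38, 0.00110435 ms; sum = 38.003 ms.
End-to-end = 39.2 ms.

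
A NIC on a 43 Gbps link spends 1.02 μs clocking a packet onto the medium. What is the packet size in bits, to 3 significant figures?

43900 bits

L = R × t_tx = 43000000000 b/s × 1.02e-06 s = 43860 bits.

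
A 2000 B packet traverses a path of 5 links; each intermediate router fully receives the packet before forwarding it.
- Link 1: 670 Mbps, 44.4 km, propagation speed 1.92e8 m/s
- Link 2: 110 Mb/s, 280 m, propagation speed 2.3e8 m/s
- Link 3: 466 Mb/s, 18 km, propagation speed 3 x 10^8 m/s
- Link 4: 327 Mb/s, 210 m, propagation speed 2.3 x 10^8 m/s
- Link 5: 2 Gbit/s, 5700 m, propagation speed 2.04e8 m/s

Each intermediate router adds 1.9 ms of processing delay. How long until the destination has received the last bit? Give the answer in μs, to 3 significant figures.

8180 μs

L = 2000 × 8 = 16000 bits.
Transmission delays (L/R per hop): 23.8806, 145.455, 34.3348, 48.9297, 8 μs; sum = 260.6 μs.
Propagation delays (d/s per hop): 231.25, 1.21739, 60, 0.913043, 27.9412 μs; sum = 321.322 μs.
Processing at 4 router(s): 4 × 1.9 ms = 7600 μs.
End-to-end = 8180 μs.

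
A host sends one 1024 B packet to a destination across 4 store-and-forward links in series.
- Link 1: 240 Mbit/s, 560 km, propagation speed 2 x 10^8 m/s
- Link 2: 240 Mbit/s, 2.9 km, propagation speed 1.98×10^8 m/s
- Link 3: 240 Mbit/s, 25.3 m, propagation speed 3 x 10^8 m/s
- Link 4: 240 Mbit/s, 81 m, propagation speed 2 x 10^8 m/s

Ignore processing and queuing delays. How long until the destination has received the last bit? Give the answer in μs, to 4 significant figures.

L = 1024 × 8 = 8192 bits.
Transmission delay per hop = L/R = 8192/240000000 = 34.1333 μs; 4 hops → 136.533 μs.
Propagation delays (d/s per hop): 2800, 14.6465, 0.0843333, 0.405 μs; sum = 2815.14 μs.
End-to-end = 2952 μs.

2952 μs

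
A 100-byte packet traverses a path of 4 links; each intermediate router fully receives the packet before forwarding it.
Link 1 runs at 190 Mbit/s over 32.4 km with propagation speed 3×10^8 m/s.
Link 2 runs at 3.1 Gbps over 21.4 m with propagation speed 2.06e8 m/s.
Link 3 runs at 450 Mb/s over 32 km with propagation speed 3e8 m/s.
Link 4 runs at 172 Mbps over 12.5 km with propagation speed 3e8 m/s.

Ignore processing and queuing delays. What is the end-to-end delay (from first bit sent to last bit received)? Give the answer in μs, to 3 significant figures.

L = 100 × 8 = 800 bits.
Transmission delays (L/R per hop): 4.21053, 0.258065, 1.77778, 4.65116 μs; sum = 10.8975 μs.
Propagation delays (d/s per hop): 108, 0.103883, 106.667, 41.6667 μs; sum = 256.437 μs.
End-to-end = 267 μs.

267 μs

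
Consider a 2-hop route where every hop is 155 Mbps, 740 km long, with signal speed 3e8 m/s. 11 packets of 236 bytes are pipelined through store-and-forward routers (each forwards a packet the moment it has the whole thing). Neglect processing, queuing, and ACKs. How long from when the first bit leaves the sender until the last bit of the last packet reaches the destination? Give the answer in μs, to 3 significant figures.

5080 μs

Per-hop transmission t_tx = L/R = 1888/155000000 = 12.1806 μs.
Per-hop propagation t_prop = 740000/300000000 = 2466.67 μs.
Pipeline fill: first packet needs 2·t_tx to clear all hops; remaining 10 packets each add one t_tx.
Total = (2+11-1)·t_tx + 2·t_prop = 12·12.1806 + 2·2466.67 = 5080 μs.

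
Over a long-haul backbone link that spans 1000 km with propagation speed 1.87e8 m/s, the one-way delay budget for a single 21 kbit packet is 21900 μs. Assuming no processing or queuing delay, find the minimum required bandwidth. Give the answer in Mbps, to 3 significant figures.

1.27 Mbps

Propagation delay = 1000000 / 187000000 = 5347.59 μs.
Transmission budget = 21900 − 5347.59 = 16552.4 μs.
R ≥ L / t_tx = 21000 bits / 0.0165524 s = 1.27 Mbps.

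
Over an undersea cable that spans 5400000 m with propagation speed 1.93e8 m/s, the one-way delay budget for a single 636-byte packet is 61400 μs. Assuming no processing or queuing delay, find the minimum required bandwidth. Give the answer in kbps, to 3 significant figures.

L = 5088 bits.
Propagation delay = 5400000 / 193000000 = 27979.3 μs.
Transmission budget = 61400 − 27979.3 = 33420.7 μs.
R ≥ L / t_tx = 5088 bits / 0.0334207 s = 152 kbps.

152 kbps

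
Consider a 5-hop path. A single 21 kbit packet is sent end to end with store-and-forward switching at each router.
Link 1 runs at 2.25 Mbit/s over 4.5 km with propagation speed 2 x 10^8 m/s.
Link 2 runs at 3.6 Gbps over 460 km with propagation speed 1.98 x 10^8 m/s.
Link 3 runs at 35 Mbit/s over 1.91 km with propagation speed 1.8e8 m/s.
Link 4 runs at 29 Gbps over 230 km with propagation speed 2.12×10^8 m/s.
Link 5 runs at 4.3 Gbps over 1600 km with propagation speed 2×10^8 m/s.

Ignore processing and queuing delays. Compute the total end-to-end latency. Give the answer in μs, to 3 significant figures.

L = 21000 bits.
Transmission delays (L/R per hop): 9333.33, 5.83333, 600, 0.724138, 4.88372 μs; sum = 9944.77 μs.
Propagation delays (d/s per hop): 22.5, 2323.23, 10.6111, 1084.91, 8000 μs; sum = 11441.2 μs.
End-to-end = 21400 μs.

21400 μs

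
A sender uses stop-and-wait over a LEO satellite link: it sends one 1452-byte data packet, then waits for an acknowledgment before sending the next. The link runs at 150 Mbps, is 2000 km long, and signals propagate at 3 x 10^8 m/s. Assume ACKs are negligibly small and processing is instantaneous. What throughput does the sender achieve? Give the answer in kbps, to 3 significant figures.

t_tx = L/R = 11616/150000000 = 7.744e-05 s.
t_prop = 2000000/300000000 = 0.00666667 s; RTT = 0.0133333 s.
Cycle = t_tx + RTT = 0.0134108 s.
Throughput = L / cycle = 11616 / 0.0134108 = 866 kbps.

866 kbps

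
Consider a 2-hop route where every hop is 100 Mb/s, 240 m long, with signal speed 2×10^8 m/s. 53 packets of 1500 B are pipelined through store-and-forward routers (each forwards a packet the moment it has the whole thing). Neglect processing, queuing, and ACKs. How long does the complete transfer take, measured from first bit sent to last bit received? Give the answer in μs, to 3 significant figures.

6480 μs

Per-hop transmission t_tx = L/R = 12000/100000000 = 120 μs.
Per-hop propagation t_prop = 240/200000000 = 1.2 μs.
Pipeline fill: first packet needs 2·t_tx to clear all hops; remaining 52 packets each add one t_tx.
Total = (2+53-1)·t_tx + 2·t_prop = 54·120 + 2·1.2 = 6480 μs.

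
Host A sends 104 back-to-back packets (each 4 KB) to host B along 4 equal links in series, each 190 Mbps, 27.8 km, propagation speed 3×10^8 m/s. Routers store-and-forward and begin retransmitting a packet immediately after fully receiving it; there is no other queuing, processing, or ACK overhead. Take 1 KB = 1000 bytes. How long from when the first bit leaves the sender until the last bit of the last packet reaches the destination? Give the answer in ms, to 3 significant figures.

Per-hop transmission t_tx = L/R = 32000/190000000 = 0.168421 ms.
Per-hop propagation t_prop = 27800/300000000 = 0.0926667 ms.
Pipeline fill: first packet needs 4·t_tx to clear all hops; remaining 103 packets each add one t_tx.
Total = (4+104-1)·t_tx + 4·t_prop = 107·0.168421 + 4·0.0926667 = 18.4 ms.

18.4 ms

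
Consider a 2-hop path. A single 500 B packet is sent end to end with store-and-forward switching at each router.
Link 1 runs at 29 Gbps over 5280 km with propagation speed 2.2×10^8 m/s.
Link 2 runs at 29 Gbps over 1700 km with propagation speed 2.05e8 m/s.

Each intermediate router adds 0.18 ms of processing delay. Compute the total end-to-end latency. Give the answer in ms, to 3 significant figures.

32.5 ms

L = 500 × 8 = 4000 bits.
Transmission delay per hop = L/R = 4000/29000000000 = 0.000137931 ms; 2 hops → 0.000275862 ms.
Propagation delays (d/s per hop): 24, 8.29268 ms; sum = 32.2927 ms.
Processing at 1 router(s): 1 × 0.18 ms = 0.18 ms.
End-to-end = 32.5 ms.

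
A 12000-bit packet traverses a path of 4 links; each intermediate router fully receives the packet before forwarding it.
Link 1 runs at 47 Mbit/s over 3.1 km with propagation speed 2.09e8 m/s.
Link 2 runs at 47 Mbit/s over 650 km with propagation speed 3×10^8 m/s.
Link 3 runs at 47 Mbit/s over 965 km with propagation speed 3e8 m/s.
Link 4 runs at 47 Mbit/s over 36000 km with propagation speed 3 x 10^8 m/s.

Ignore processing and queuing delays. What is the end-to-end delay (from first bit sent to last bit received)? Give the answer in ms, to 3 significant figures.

Transmission delay per hop = L/R = 12000/47000000 = 0.255319 ms; 4 hops → 1.02128 ms.
Propagation delays (d/s per hop): 0.0148325, 2.16667, 3.21667, 120 ms; sum = 125.398 ms.
End-to-end = 126 ms.

126 ms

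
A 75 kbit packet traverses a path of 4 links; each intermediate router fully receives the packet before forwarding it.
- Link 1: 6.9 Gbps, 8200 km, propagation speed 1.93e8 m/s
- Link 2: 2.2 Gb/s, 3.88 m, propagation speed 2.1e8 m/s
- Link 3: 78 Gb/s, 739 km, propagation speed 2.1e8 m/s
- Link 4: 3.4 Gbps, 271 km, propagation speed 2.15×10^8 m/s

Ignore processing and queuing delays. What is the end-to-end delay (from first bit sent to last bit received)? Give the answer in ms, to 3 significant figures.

47.3 ms

L = 75000 bits.
Transmission delays (L/R per hop): 0.0108696, 0.0340909, 0.000961538, 0.0220588 ms; sum = 0.0679808 ms.
Propagation delays (d/s per hop): 42.487, 1.84762e-05, 3.51905, 1.26047 ms; sum = 47.2666 ms.
End-to-end = 47.3 ms.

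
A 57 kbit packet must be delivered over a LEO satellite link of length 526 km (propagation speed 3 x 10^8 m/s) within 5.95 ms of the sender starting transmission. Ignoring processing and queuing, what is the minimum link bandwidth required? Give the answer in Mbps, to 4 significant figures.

13.58 Mbps

Propagation delay = 526000 / 300000000 = 1.75333 ms.
Transmission budget = 5.95 − 1.75333 = 4.19667 ms.
R ≥ L / t_tx = 57000 bits / 0.00419667 s = 13.58 Mbps.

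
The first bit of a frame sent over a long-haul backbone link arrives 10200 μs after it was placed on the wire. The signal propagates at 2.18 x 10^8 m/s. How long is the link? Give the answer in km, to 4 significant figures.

2224 km

d = s × t_prop = 2.18e+08 × 0.0102 = 2224 km.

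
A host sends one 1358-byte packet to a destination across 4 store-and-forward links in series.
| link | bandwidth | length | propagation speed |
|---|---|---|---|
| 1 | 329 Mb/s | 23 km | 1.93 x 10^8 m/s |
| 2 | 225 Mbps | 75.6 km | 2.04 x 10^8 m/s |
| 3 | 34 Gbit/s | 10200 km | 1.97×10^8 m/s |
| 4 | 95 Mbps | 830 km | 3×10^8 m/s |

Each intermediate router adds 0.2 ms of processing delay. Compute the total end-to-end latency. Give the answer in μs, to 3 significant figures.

L = 1358 × 8 = 10864 bits.
Transmission delays (L/R per hop): 33.0213, 48.2844, 0.319529, 114.358 μs; sum = 195.983 μs.
Propagation delays (d/s per hop): 119.171, 370.588, 51776.6, 2766.67 μs; sum = 55033.1 μs.
Processing at 3 router(s): 3 × 0.2 ms = 600 μs.
End-to-end = 55800 μs.

55800 μs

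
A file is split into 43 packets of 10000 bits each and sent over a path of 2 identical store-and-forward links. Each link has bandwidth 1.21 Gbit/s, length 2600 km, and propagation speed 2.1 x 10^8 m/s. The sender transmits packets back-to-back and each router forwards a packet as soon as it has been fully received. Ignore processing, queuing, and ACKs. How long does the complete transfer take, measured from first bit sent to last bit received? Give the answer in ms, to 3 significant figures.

Per-hop transmission t_tx = L/R = 10000/1210000000 = 0.00826446 ms.
Per-hop propagation t_prop = 2600000/210000000 = 12.381 ms.
Pipeline fill: first packet needs 2·t_tx to clear all hops; remaining 42 packets each add one t_tx.
Total = (2+43-1)·t_tx + 2·t_prop = 44·0.00826446 + 2·12.381 = 25.1 ms.

25.1 ms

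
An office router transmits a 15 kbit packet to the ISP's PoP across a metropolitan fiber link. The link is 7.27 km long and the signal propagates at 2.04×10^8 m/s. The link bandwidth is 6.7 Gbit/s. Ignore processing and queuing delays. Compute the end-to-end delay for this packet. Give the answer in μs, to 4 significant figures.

L = 15000 bits.
Transmission delay = L/R = 15000 / 6700000000 = 2.23881 μs.
Propagation delay = d/s = 7270 m / 204000000 m/s = 35.6373 μs.
Total = 37.88 μs.

37.88 μs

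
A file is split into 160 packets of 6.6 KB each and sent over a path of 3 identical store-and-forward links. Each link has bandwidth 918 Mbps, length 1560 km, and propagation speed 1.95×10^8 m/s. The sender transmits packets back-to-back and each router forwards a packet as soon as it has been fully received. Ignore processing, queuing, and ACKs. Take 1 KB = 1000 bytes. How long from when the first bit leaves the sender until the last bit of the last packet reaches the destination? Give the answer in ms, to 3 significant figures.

33.3 ms

Per-hop transmission t_tx = L/R = 52800/918000000 = 0.0575163 ms.
Per-hop propagation t_prop = 1560000/195000000 = 8 ms.
Pipeline fill: first packet needs 3·t_tx to clear all hops; remaining 159 packets each add one t_tx.
Total = (3+160-1)·t_tx + 3·t_prop = 162·0.0575163 + 3·8 = 33.3 ms.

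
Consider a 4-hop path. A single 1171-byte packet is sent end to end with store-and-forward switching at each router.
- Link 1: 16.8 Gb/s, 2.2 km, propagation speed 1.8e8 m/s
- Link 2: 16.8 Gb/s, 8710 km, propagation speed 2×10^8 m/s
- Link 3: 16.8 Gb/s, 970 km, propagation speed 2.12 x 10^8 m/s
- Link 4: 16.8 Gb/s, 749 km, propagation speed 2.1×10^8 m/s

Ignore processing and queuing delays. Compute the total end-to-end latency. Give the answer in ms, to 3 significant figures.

51.7 ms

L = 1171 × 8 = 9368 bits.
Transmission delay per hop = L/R = 9368/16800000000 = 0.000557619 ms; 4 hops → 0.00223048 ms.
Propagation delays (d/s per hop): 0.0122222, 43.55, 4.57547, 3.56667 ms; sum = 51.7044 ms.
End-to-end = 51.7 ms.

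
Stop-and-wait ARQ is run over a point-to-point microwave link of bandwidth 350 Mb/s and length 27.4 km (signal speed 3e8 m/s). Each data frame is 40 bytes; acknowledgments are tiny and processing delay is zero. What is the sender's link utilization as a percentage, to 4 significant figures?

t_tx = L/R = 320/350000000 = 9.14286e-07 s.
t_prop = 27400/300000000 = 9.13333e-05 s; RTT = 0.000182667 s.
Cycle = t_tx + RTT = 0.000183581 s.
Utilization = t_tx / cycle = 9.14286e-07/0.000183581 = 0.4980 %.

0.4980 %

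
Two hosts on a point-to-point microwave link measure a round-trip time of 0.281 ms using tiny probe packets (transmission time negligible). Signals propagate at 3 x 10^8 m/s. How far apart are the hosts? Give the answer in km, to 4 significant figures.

42.15 km

One-way propagation = RTT/2 = 0.1405 ms.
d = s × t = 300000000 × 0.0001405 = 42.15 km.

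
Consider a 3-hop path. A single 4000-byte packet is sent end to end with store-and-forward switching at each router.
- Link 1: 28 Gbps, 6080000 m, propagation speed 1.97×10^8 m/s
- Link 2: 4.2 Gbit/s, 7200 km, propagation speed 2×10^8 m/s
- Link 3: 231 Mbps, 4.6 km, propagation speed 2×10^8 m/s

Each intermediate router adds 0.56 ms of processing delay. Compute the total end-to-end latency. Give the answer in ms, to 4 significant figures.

68.15 ms

L = 4000 × 8 = 32000 bits.
Transmission delays (L/R per hop): 0.00114286, 0.00761905, 0.138528 ms; sum = 0.14729 ms.
Propagation delays (d/s per hop): 30.8629, 36, 0.023 ms; sum = 66.8859 ms.
Processing at 2 router(s): 2 × 0.56 ms = 1.12 ms.
End-to-end = 68.15 ms.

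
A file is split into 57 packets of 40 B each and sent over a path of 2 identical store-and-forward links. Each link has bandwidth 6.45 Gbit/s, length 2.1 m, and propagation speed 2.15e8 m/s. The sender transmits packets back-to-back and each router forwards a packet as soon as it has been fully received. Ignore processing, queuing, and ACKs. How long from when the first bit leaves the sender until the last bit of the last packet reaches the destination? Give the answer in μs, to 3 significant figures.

2.90 μs

Per-hop transmission t_tx = L/R = 320/6450000000 = 0.0496124 μs.
Per-hop propagation t_prop = 2.1/215000000 = 0.00976744 μs.
Pipeline fill: first packet needs 2·t_tx to clear all hops; remaining 56 packets each add one t_tx.
Total = (2+57-1)·t_tx + 2·t_prop = 58·0.0496124 + 2·0.00976744 = 2.90 μs.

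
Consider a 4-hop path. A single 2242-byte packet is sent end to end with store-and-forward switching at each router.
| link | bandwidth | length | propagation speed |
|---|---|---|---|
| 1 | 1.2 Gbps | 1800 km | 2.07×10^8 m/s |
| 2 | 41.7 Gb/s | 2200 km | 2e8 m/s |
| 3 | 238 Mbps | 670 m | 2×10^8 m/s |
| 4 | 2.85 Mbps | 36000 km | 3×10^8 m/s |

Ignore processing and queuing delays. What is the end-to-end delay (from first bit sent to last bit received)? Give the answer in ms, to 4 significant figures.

L = 2242 × 8 = 17936 bits.
Transmission delays (L/R per hop): 0.0149467, 0.00043012, 0.0753613, 6.29333 ms; sum = 6.38407 ms.
Propagation delays (d/s per hop): 8.69565, 11, 0.00335, 120 ms; sum = 139.699 ms.
End-to-end = 146.1 ms.

146.1 ms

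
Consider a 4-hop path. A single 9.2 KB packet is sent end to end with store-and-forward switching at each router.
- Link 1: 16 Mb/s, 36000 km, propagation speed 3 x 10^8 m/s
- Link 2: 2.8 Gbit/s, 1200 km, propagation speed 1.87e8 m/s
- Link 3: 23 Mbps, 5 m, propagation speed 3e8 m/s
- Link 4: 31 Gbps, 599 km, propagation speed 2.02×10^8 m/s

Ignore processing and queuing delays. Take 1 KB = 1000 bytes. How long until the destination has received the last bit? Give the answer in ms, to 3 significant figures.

L = 73600 bits.
Transmission delays (L/R per hop): 4.6, 0.0262857, 3.2, 0.00237419 ms; sum = 7.82866 ms.
Propagation delays (d/s per hop): 120, 6.41711, 1.66667e-05, 2.96535 ms; sum = 129.382 ms.
End-to-end = 137 ms.

137 ms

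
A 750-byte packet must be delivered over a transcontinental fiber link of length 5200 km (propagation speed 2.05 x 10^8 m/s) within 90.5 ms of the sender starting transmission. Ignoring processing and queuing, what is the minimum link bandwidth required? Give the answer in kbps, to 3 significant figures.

92.1 kbps

L = 6000 bits.
Propagation delay = 5200000 / 2.05e+08 = 25.3659 ms.
Transmission budget = 90.5 − 25.3659 = 65.1341 ms.
R ≥ L / t_tx = 6000 bits / 0.0651341 s = 92.1 kbps.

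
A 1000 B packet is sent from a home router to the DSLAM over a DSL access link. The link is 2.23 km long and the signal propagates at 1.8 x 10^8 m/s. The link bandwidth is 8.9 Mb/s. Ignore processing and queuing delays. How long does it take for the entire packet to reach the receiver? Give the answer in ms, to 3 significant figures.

L = 1000 × 8 = 8000 bits.
Transmission delay = L/R = 8000 / 8900000 = 0.898876 ms.
Propagation delay = d/s = 2230 m / 180000000 m/s = 0.0123889 ms.
Total = 0.911 ms.

0.911 ms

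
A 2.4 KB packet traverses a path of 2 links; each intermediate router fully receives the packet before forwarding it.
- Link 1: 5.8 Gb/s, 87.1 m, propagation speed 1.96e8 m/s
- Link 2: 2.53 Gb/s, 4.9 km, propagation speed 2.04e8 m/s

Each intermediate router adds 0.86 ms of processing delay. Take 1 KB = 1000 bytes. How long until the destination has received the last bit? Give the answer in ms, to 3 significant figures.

0.895 ms

L = 19200 bits.
Transmission delays (L/R per hop): 0.00331034, 0.00758893 ms; sum = 0.0108993 ms.
Propagation delays (d/s per hop): 0.000444388, 0.0240196 ms; sum = 0.024464 ms.
Processing at 1 router(s): 1 × 0.86 ms = 0.86 ms.
End-to-end = 0.895 ms.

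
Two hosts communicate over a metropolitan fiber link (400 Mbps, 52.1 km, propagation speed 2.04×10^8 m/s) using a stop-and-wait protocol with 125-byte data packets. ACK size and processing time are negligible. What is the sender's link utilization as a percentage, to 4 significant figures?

0.4871 %

t_tx = L/R = 1000/400000000 = 2.5e-06 s.
t_prop = 52100/204000000 = 0.000255392 s; RTT = 0.000510784 s.
Cycle = t_tx + RTT = 0.000513284 s.
Utilization = t_tx / cycle = 2.5e-06/0.000513284 = 0.4871 %.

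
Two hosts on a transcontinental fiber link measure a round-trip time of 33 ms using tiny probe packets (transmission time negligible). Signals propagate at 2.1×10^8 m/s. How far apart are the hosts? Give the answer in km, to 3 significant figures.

3470 km

One-way propagation = RTT/2 = 16.5 ms.
d = s × t = 210000000 × 0.0165 = 3470 km.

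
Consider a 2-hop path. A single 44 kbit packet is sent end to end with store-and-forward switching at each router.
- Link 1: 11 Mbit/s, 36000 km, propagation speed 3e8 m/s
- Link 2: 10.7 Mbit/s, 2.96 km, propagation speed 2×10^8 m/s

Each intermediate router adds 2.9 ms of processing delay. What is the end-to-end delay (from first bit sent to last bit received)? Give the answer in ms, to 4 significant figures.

L = 44000 bits.
Transmission delays (L/R per hop): 4, 4.11215 ms; sum = 8.11215 ms.
Propagation delays (d/s per hop): 120, 0.0148 ms; sum = 120.015 ms.
Processing at 1 router(s): 1 × 2.9 ms = 2.9 ms.
End-to-end = 131.0 ms.

131.0 ms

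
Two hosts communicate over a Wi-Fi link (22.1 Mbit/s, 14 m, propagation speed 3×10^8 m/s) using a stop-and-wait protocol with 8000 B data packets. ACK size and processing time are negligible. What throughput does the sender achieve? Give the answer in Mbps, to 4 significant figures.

22.10 Mbps

t_tx = L/R = 64000/22100000 = 0.00289593 s.
t_prop = 14/300000000 = 4.66667e-08 s; RTT = 9.33333e-08 s.
Cycle = t_tx + RTT = 0.00289602 s.
Throughput = L / cycle = 64000 / 0.00289602 = 22.10 Mbps.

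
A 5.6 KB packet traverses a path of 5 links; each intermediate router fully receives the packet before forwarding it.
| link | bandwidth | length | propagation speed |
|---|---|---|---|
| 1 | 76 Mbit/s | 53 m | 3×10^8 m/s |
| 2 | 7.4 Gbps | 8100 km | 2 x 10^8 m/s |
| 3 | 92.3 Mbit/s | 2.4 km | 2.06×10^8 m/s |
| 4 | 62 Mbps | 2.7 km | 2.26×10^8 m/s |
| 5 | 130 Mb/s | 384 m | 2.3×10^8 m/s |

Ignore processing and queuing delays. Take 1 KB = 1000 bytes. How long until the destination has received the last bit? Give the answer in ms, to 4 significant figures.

42.67 ms

L = 44800 bits.
Transmission delays (L/R per hop): 0.589474, 0.00605405, 0.485374, 0.722581, 0.344615 ms; sum = 2.1481 ms.
Propagation delays (d/s per hop): 0.000176667, 40.5, 0.0116505, 0.0119469, 0.00166957 ms; sum = 40.5254 ms.
End-to-end = 42.67 ms.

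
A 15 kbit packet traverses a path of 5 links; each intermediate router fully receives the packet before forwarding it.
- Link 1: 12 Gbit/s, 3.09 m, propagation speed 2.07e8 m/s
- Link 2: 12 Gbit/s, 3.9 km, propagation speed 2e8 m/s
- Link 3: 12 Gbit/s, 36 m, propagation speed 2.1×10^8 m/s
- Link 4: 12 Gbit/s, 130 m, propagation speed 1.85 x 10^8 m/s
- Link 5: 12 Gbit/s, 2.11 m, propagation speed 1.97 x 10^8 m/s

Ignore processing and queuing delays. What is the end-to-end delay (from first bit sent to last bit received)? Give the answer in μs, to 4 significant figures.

L = 15000 bits.
Transmission delay per hop = L/R = 15000/12000000000 = 1.25 μs; 5 hops → 6.25 μs.
Propagation delays (d/s per hop): 0.0149275, 19.5, 0.171429, 0.702703, 0.0107107 μs; sum = 20.3998 μs.
End-to-end = 26.65 μs.

26.65 μs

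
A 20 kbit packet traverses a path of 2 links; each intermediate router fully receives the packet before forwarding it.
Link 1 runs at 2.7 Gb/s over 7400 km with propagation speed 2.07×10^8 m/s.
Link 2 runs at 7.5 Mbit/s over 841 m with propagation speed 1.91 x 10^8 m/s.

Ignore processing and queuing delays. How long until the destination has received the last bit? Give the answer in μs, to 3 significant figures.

38400 μs

L = 20000 bits.
Transmission delays (L/R per hop): 7.40741, 2666.67 μs; sum = 2674.07 μs.
Propagation delays (d/s per hop): 35748.8, 4.40314 μs; sum = 35753.2 μs.
End-to-end = 38400 μs.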